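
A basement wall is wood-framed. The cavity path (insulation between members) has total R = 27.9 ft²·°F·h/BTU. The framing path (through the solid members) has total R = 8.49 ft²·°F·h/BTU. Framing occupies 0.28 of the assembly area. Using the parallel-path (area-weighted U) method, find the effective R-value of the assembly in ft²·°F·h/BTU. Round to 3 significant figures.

U_eff = 0.72/27.9 + 0.28/8.49 = 0.02581 + 0.03298 = 0.05879
R_eff = 1/U_eff = 17.01 ft²·°F·h/BTU

17.0 ft²·°F·h/BTU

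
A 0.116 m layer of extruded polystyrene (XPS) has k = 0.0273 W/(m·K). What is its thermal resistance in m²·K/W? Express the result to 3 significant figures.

4.25 m²·K/W

R = L/k = 0.116/0.0273 = 4.249 m²·K/W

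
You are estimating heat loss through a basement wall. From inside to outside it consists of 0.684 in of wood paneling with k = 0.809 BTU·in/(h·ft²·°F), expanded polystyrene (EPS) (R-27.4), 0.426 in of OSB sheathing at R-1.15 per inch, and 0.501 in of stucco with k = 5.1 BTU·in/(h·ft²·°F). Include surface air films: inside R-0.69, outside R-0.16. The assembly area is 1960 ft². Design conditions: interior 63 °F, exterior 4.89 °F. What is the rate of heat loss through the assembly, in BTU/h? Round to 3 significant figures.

0.684/0.809 = 0.8455
0.426 × 1.15 = 0.4899
0.501/5.1 = 0.09824
R_total = 0.69 + 0.8455 + 27.4 + 0.4899 + 0.09824 + 0.16 = 29.68 ft²·°F·h/BTU
Q = A·ΔT/R = 1960 × (63 − 4.89) / 29.68 = 3837 BTU/h

3840 BTU/h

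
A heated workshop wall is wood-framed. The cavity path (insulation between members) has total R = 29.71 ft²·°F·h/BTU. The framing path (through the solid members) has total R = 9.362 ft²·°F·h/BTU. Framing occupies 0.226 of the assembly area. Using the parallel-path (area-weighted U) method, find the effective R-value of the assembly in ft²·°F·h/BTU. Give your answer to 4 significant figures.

19.92 ft²·°F·h/BTU

U_eff = 0.774/29.71 + 0.226/9.362 = 0.026052 + 0.02414 = 0.050192
R_eff = 1/U_eff = 19.924 ft²·°F·h/BTU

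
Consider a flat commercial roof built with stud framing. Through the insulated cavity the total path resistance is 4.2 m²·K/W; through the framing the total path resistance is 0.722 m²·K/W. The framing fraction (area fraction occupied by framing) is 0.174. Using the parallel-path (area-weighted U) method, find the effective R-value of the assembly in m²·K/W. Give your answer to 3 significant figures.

U_eff = 0.826/4.2 + 0.174/0.722 = 0.1967 + 0.241 = 0.4377
R_eff = 1/U_eff = 2.285 m²·K/W

2.28 m²·K/W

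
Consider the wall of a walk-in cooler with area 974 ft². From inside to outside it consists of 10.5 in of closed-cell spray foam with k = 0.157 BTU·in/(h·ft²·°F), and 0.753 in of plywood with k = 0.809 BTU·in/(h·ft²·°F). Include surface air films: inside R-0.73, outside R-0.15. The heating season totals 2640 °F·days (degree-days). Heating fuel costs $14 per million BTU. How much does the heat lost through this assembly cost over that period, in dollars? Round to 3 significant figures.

12.6 dollars

10.5/0.157 = 66.88
0.753/0.809 = 0.9308
R_total = 0.73 + 66.88 + 0.9308 + 0.15 = 68.69 ft²·°F·h/BTU
E = A × HDD × 24 / R = 974 × 2640 × 24 / 68.69 = 898400 BTU
Cost = 898400/10⁶ × 14 = $12.58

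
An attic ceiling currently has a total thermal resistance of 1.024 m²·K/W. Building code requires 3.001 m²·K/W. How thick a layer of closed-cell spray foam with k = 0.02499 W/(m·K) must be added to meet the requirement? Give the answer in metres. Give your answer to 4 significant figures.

0.04941 m

ΔR = 3.001 − 1.024 = 1.977 m²·K/W
L = ΔR × k = 1.977 × 0.02499 = 0.049405 m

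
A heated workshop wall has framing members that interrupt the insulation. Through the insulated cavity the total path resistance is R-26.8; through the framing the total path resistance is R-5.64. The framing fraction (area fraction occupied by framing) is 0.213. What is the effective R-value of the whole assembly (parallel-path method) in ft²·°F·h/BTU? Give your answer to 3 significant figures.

14.9 ft²·°F·h/BTU

U_eff = 0.787/26.8 + 0.213/5.64 = 0.02937 + 0.03777 = 0.06713
R_eff = 1/U_eff = 14.9 ft²·°F·h/BTU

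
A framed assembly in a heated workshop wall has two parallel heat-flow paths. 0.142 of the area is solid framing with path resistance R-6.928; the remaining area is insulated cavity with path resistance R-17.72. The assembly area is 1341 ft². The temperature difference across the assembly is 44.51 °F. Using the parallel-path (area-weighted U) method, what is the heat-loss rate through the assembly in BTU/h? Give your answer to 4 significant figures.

4113 BTU/h

U_eff = 0.858/17.72 + 0.142/6.928 = 0.04842 + 0.020497 = 0.068916
R_eff = 1/U_eff = 14.51 ft²·°F·h/BTU
Q = 1341 × 44.51 / 14.51 = 4113.5 BTU/h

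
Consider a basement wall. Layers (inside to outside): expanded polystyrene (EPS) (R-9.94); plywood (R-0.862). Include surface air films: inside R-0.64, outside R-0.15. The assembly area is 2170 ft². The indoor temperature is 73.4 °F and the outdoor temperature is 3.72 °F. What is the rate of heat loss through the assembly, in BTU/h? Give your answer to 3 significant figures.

R_total = 0.64 + 9.94 + 0.862 + 0.15 = 11.59 ft²·°F·h/BTU
Q = A·ΔT/R = 2170 × (73.4 − 3.72) / 11.59 = 13040 BTU/h

13000 BTU/h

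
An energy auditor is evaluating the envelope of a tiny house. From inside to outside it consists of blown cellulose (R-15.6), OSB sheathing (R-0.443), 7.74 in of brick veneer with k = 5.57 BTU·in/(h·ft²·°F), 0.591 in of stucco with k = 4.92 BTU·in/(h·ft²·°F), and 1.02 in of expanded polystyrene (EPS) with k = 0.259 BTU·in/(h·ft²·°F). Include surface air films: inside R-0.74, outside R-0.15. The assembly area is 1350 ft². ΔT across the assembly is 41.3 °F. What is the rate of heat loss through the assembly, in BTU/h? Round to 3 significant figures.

7.74/5.57 = 1.39
0.591/4.92 = 0.1201
1.02/0.259 = 3.938
R_total = 0.74 + 15.6 + 0.443 + 1.39 + 0.1201 + 3.938 + 0.15 = 22.38 ft²·°F·h/BTU
Q = A·ΔT/R = 1350 × 41.3 / 22.38 = 2491 BTU/h

2490 BTU/h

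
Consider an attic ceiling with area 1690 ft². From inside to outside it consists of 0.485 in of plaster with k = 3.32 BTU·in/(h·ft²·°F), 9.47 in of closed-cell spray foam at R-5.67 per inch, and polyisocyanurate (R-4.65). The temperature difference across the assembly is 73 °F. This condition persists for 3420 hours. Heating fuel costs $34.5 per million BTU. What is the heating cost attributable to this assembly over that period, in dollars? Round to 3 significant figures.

249 dollars

0.485/3.32 = 0.1461
9.47 × 5.67 = 53.69
R_total = 0.1461 + 53.69 + 4.65 = 58.49 ft²·°F·h/BTU
Q = 1690 × 73 / 58.49 = 2109 BTU/h
E = 2109 × 3420 = 7214000 BTU
Cost = 7214000/10⁶ × 34.5 = $248.9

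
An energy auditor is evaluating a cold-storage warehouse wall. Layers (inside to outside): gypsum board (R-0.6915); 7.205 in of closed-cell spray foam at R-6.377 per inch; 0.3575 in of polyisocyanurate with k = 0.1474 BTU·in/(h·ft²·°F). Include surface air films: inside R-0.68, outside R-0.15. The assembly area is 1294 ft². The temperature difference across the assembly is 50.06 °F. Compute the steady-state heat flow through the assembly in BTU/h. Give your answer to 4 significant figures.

1298 BTU/h

7.205 × 6.377 = 45.946
0.3575/0.1474 = 2.4254
R_total = 0.68 + 0.6915 + 45.946 + 2.4254 + 0.15 = 49.893 ft²·°F·h/BTU
Q = A·ΔT/R = 1294 × 50.06 / 49.893 = 1298.3 BTU/h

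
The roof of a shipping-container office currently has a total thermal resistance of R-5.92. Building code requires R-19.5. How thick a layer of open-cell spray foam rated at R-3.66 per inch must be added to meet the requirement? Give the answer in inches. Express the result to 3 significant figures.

ΔR = 19.5 − 5.92 = 13.58 ft²·°F·h/BTU
L = ΔR / (R/in) = 13.58/3.66 = 3.71 in

3.71 in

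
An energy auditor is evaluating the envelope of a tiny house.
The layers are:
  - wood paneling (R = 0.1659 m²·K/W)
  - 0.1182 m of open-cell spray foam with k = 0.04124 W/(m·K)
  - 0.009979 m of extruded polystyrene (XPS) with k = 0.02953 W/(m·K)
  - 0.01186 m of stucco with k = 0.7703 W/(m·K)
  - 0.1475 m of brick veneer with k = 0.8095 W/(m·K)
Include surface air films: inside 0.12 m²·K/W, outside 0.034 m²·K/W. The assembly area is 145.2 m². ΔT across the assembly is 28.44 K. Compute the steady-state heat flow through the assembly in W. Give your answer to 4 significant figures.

0.1182/0.04124 = 2.8661
0.009979/0.02953 = 0.33793
0.01186/0.7703 = 0.015397
0.1475/0.8095 = 0.18221
R_total = 0.12 + 0.1659 + 2.8661 + 0.33793 + 0.015397 + 0.18221 + 0.034 = 3.7216 m²·K/W
Q = A·ΔT/R = 145.2 × 28.44 / 3.7216 = 1109.6 W

1110 W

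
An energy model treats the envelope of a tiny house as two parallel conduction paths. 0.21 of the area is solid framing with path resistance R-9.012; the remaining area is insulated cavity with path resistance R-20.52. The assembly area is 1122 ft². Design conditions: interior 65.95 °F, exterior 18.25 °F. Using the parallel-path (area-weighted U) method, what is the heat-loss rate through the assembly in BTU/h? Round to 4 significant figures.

3308 BTU/h

U_eff = 0.79/20.52 + 0.21/9.012 = 0.038499 + 0.023302 = 0.061801
R_eff = 1/U_eff = 16.181 ft²·°F·h/BTU
Q = 1122 × (65.95 − 18.25) / 16.181 = 3307.6 BTU/h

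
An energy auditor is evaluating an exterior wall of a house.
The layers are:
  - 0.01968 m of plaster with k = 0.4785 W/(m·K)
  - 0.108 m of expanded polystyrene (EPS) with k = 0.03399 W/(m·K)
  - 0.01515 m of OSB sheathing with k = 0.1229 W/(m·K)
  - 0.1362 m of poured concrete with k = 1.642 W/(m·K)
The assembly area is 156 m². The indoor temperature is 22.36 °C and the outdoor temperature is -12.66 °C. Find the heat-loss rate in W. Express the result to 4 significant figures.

1595 W

0.01968/0.4785 = 0.041129
0.108/0.03399 = 3.1774
0.01515/0.1229 = 0.12327
0.1362/1.642 = 0.082948
R_total = 0.041129 + 3.1774 + 0.12327 + 0.082948 = 3.4248 m²·K/W
Q = A·ΔT/R = 156 × (22.36 − (-12.66)) / 3.4248 = 1595.2 W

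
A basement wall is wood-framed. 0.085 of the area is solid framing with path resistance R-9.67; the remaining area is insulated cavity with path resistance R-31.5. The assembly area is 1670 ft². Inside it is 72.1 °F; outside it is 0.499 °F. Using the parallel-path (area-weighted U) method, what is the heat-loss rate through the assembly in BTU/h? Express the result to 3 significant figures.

4520 BTU/h

U_eff = 0.915/31.5 + 0.085/9.67 = 0.02905 + 0.00879 = 0.03784
R_eff = 1/U_eff = 26.43 ft²·°F·h/BTU
Q = 1670 × (72.1 − 0.499) / 26.43 = 4524 BTU/h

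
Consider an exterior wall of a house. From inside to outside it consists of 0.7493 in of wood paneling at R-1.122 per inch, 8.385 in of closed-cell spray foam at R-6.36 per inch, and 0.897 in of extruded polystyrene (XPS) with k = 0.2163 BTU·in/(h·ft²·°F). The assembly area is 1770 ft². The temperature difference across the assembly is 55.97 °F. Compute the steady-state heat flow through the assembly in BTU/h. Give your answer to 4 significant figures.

1699 BTU/h

0.7493 × 1.122 = 0.84071
8.385 × 6.36 = 53.329
0.897/0.2163 = 4.147
R_total = 0.84071 + 53.329 + 4.147 = 58.316 ft²·°F·h/BTU
Q = A·ΔT/R = 1770 × 55.97 / 58.316 = 1698.8 BTU/h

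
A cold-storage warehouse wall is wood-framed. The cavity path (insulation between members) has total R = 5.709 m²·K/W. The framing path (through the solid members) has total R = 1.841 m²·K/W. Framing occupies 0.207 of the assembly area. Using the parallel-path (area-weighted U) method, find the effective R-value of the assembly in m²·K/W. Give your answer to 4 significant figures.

3.979 m²·K/W

U_eff = 0.793/5.709 + 0.207/1.841 = 0.1389 + 0.11244 = 0.25134
R_eff = 1/U_eff = 3.9786 m²·K/W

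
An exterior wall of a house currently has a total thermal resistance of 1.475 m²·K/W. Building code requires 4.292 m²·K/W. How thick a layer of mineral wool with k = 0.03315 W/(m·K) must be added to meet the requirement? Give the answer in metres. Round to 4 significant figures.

0.09338 m

ΔR = 4.292 − 1.475 = 2.817 m²·K/W
L = ΔR × k = 2.817 × 0.03315 = 0.093384 m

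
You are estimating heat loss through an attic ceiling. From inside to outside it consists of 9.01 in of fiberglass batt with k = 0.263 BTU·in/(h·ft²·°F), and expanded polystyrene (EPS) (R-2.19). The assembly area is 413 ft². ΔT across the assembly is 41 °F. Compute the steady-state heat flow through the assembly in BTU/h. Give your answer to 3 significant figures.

465 BTU/h

9.01/0.263 = 34.26
R_total = 34.26 + 2.19 = 36.45 ft²·°F·h/BTU
Q = A·ΔT/R = 413 × 41 / 36.45 = 464.6 BTU/h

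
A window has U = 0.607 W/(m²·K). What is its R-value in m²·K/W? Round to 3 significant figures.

1.65 m²·K/W

R = 1/U = 1/0.607 = 1.647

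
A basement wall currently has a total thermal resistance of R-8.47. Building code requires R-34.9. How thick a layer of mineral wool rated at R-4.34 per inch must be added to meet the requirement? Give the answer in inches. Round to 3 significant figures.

ΔR = 34.9 − 8.47 = 26.43 ft²·°F·h/BTU
L = ΔR / (R/in) = 26.43/4.34 = 6.09 in

6.09 in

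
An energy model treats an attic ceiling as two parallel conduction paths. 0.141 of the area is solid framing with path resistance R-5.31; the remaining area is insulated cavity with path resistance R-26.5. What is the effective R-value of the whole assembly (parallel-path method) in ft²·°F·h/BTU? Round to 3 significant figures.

17.0 ft²·°F·h/BTU

U_eff = 0.859/26.5 + 0.141/5.31 = 0.03242 + 0.02655 = 0.05897
R_eff = 1/U_eff = 16.96 ft²·°F·h/BTU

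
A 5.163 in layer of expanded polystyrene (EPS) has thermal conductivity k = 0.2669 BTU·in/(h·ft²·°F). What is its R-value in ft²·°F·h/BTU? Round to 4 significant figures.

19.34 ft²·°F·h/BTU

R = L/k = 5.163/0.2669 = 19.344 ft²·°F·h/BTU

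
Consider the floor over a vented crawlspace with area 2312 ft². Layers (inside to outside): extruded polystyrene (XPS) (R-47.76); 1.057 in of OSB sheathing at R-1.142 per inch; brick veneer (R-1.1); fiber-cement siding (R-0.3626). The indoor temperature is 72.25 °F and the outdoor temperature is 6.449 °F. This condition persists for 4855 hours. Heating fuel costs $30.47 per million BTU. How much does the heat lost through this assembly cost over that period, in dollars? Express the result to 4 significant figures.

446.3 dollars

1.057 × 1.142 = 1.2071
R_total = 47.76 + 1.2071 + 1.1 + 0.3626 = 50.43 ft²·°F·h/BTU
Q = 2312 × (72.25 − 6.449) / 50.43 = 3016.7 BTU/h
E = 3016.7 × 4855 = 14646000 BTU
Cost = 14646000/10⁶ × 30.47 = $446.27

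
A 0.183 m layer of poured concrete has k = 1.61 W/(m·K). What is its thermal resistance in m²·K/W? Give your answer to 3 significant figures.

0.114 m²·K/W

R = L/k = 0.183/1.61 = 0.1137 m²·K/W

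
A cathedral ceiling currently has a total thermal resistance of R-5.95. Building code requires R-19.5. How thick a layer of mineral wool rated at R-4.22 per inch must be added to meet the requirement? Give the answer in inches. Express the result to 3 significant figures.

3.21 in

ΔR = 19.5 − 5.95 = 13.55 ft²·°F·h/BTU
L = ΔR / (R/in) = 13.55/4.22 = 3.211 in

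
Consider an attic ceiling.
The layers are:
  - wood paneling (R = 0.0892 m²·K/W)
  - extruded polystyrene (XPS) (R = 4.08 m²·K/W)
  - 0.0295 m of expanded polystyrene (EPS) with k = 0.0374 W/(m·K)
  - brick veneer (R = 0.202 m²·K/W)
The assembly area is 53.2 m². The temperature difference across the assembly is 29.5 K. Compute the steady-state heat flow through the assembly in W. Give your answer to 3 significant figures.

304 W

0.0295/0.0374 = 0.7888
R_total = 0.0892 + 4.08 + 0.7888 + 0.202 = 5.16 m²·K/W
Q = A·ΔT/R = 53.2 × 29.5 / 5.16 = 304.1 W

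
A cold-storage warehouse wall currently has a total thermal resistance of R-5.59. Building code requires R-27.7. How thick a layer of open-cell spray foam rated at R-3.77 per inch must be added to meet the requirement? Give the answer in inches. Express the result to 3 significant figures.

ΔR = 27.7 − 5.59 = 22.11 ft²·°F·h/BTU
L = ΔR / (R/in) = 22.11/3.77 = 5.865 in

5.86 in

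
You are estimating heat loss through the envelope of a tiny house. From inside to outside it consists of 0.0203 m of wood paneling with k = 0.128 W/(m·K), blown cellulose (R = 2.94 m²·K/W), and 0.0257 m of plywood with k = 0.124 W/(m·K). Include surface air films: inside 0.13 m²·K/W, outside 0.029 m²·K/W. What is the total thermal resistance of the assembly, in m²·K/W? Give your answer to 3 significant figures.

0.0203/0.128 = 0.1586
0.0257/0.124 = 0.2073
R_total = 0.13 + 0.1586 + 2.94 + 0.2073 + 0.029 = 3.465 m²·K/W

3.46 m²·K/W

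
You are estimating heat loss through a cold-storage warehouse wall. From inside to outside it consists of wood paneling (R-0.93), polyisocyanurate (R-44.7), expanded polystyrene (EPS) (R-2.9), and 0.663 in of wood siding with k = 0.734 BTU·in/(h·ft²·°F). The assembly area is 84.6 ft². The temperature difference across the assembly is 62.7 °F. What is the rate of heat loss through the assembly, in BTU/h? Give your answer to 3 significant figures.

0.663/0.734 = 0.9033
R_total = 0.93 + 44.7 + 2.9 + 0.9033 = 49.43 ft²·°F·h/BTU
Q = A·ΔT/R = 84.6 × 62.7 / 49.43 = 107.3 BTU/h

107 BTU/h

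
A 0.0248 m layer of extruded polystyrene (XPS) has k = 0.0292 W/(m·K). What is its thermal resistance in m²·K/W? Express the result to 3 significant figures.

0.849 m²·K/W

R = L/k = 0.0248/0.0292 = 0.8493 m²·K/W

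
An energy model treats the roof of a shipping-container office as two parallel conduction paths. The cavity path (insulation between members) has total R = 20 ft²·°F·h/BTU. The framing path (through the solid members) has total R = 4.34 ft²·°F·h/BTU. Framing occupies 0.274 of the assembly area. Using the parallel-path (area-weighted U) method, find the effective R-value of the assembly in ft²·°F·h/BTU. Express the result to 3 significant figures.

10.1 ft²·°F·h/BTU

U_eff = 0.726/20 + 0.274/4.34 = 0.0363 + 0.06313 = 0.09943
R_eff = 1/U_eff = 10.06 ft²·°F·h/BTU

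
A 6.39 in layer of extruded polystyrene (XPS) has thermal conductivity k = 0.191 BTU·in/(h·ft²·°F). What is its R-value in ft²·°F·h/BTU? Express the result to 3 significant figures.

R = L/k = 6.39/0.191 = 33.46 ft²·°F·h/BTU

33.5 ft²·°F·h/BTU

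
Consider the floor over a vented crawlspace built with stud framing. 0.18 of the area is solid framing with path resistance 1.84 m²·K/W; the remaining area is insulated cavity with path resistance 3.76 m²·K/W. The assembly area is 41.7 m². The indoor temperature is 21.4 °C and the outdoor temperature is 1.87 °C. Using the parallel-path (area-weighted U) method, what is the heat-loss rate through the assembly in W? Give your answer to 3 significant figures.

U_eff = 0.82/3.76 + 0.18/1.84 = 0.2181 + 0.09783 = 0.3159
R_eff = 1/U_eff = 3.165 m²·K/W
Q = 41.7 × (21.4 − 1.87) / 3.165 = 257.3 W

257 W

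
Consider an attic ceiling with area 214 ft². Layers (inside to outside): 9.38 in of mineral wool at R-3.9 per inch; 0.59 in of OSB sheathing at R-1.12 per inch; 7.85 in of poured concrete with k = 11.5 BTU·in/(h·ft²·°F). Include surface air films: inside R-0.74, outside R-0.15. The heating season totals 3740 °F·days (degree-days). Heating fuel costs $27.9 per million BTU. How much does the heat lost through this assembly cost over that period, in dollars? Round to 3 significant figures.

9.38 × 3.9 = 36.58
0.59 × 1.12 = 0.6608
7.85/11.5 = 0.6826
R_total = 0.74 + 36.58 + 0.6608 + 0.6826 + 0.15 = 38.82 ft²·°F·h/BTU
E = A × HDD × 24 / R = 214 × 3740 × 24 / 38.82 = 494900 BTU
Cost = 494900/10⁶ × 27.9 = $13.81

13.8 dollars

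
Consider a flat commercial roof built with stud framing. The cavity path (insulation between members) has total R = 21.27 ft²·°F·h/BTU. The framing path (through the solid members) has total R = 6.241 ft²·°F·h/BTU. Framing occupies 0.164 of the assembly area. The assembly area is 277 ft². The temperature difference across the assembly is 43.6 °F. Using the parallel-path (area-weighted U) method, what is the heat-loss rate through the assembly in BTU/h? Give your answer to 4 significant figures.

U_eff = 0.836/21.27 + 0.164/6.241 = 0.039304 + 0.026278 = 0.065582
R_eff = 1/U_eff = 15.248 ft²·°F·h/BTU
Q = 277 × 43.6 / 15.248 = 792.05 BTU/h

792.0 BTU/h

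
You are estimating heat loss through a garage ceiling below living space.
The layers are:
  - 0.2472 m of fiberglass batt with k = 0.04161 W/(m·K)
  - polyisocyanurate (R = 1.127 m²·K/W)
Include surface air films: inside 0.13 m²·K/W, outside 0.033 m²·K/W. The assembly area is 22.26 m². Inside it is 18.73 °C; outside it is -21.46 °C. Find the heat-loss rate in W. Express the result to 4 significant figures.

123.7 W

0.2472/0.04161 = 5.9409
R_total = 0.13 + 5.9409 + 1.127 + 0.033 = 7.2309 m²·K/W
Q = A·ΔT/R = 22.26 × (18.73 − (-21.46)) / 7.2309 = 123.72 W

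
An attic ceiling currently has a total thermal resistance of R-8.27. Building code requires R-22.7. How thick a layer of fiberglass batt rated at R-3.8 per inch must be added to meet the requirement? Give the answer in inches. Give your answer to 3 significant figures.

3.80 in

ΔR = 22.7 − 8.27 = 14.43 ft²·°F·h/BTU
L = ΔR / (R/in) = 14.43/3.8 = 3.797 in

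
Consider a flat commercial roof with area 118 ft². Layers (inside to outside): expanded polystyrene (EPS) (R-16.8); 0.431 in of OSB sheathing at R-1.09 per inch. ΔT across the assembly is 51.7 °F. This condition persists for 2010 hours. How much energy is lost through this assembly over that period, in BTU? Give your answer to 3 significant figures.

710000 BTU

0.431 × 1.09 = 0.4698
R_total = 16.8 + 0.4698 = 17.27 ft²·°F·h/BTU
Q = 118 × 51.7 / 17.27 = 353.3 BTU/h
E = 353.3 × 2010 = 710000 BTU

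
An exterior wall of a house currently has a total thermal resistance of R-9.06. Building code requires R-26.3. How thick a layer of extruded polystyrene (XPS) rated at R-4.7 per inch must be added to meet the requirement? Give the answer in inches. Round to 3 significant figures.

3.67 in

ΔR = 26.3 − 9.06 = 17.24 ft²·°F·h/BTU
L = ΔR / (R/in) = 17.24/4.7 = 3.668 in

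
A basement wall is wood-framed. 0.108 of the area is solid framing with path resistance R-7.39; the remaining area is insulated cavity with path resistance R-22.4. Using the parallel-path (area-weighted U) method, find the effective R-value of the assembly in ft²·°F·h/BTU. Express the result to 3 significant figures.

U_eff = 0.892/22.4 + 0.108/7.39 = 0.03982 + 0.01461 = 0.05444
R_eff = 1/U_eff = 18.37 ft²·°F·h/BTU

18.4 ft²·°F·h/BTU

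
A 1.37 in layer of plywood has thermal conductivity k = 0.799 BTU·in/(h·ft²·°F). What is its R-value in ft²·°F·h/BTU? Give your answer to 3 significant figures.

R = L/k = 1.37/0.799 = 1.715 ft²·°F·h/BTU

1.71 ft²·°F·h/BTU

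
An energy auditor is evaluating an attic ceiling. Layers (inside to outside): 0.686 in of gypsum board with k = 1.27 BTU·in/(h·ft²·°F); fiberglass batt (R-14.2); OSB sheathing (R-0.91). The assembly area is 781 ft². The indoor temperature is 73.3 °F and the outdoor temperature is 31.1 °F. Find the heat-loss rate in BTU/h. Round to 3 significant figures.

0.686/1.27 = 0.5402
R_total = 0.5402 + 14.2 + 0.91 = 15.65 ft²·°F·h/BTU
Q = A·ΔT/R = 781 × (73.3 − 31.1) / 15.65 = 2106 BTU/h

2110 BTU/h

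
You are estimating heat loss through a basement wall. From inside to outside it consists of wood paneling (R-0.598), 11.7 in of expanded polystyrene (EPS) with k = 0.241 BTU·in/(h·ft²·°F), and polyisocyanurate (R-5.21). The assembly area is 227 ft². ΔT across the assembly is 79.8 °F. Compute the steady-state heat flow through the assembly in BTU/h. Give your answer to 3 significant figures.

333 BTU/h

11.7/0.241 = 48.55
R_total = 0.598 + 48.55 + 5.21 = 54.36 ft²·°F·h/BTU
Q = A·ΔT/R = 227 × 79.8 / 54.36 = 333.3 BTU/h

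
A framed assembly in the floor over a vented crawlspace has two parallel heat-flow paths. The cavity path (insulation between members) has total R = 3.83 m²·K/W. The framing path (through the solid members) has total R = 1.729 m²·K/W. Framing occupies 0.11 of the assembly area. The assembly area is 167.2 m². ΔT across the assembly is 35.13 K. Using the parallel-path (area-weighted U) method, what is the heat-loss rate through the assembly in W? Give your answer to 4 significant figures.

1739 W

U_eff = 0.89/3.83 + 0.11/1.729 = 0.23238 + 0.063621 = 0.296
R_eff = 1/U_eff = 3.3784 m²·K/W
Q = 167.2 × 35.13 / 3.3784 = 1738.6 W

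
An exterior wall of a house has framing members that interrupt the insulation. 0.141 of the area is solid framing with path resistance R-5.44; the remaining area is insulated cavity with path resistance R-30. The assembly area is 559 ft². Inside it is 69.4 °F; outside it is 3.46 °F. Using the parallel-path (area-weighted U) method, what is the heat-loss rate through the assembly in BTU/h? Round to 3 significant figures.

2010 BTU/h

U_eff = 0.859/30 + 0.141/5.44 = 0.02863 + 0.02592 = 0.05455
R_eff = 1/U_eff = 18.33 ft²·°F·h/BTU
Q = 559 × (69.4 − 3.46) / 18.33 = 2011 BTU/h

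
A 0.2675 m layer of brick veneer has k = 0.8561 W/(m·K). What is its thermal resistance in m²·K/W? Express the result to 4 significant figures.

R = L/k = 0.2675/0.8561 = 0.31246 m²·K/W

0.3125 m²·K/W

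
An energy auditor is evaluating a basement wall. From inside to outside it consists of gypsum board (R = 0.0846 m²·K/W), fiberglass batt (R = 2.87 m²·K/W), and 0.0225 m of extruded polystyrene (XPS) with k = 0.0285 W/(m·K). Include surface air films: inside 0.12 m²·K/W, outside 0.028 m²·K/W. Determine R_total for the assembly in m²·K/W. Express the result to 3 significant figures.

3.89 m²·K/W

0.0225/0.0285 = 0.7895
R_total = 0.12 + 0.0846 + 2.87 + 0.7895 + 0.028 = 3.892 m²·K/W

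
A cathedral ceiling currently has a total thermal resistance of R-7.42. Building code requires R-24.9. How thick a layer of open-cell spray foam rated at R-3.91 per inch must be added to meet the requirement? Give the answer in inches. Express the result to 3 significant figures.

4.47 in

ΔR = 24.9 − 7.42 = 17.48 ft²·°F·h/BTU
L = ΔR / (R/in) = 17.48/3.91 = 4.471 in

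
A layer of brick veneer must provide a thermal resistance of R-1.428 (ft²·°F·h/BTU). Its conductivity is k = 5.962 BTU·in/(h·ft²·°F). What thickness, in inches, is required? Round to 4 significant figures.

L = R × k = 1.428 × 5.962 = 8.5137 in

8.514 in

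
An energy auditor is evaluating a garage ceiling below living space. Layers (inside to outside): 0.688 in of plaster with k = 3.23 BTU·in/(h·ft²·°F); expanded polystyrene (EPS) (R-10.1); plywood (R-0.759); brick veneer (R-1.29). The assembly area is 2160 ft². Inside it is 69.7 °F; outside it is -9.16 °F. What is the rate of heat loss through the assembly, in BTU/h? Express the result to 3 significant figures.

13800 BTU/h

0.688/3.23 = 0.213
R_total = 0.213 + 10.1 + 0.759 + 1.29 = 12.36 ft²·°F·h/BTU
Q = A·ΔT/R = 2160 × (69.7 − (-9.16)) / 12.36 = 13780 BTU/h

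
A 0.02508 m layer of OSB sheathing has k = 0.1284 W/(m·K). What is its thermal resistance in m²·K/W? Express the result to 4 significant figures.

R = L/k = 0.02508/0.1284 = 0.19533 m²·K/W

0.1953 m²·K/W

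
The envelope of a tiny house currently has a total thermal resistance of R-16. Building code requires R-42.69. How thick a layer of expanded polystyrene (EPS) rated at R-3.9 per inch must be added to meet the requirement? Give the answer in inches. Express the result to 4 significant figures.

ΔR = 42.69 − 16 = 26.69 ft²·°F·h/BTU
L = ΔR / (R/in) = 26.69/3.9 = 6.8436 in

6.844 in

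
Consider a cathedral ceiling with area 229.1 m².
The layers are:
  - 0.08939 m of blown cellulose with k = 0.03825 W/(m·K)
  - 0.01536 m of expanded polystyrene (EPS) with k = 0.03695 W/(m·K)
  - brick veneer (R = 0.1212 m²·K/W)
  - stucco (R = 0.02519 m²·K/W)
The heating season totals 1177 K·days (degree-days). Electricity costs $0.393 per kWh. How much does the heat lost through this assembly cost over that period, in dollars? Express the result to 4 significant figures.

877.3 dollars

0.08939/0.03825 = 2.337
0.01536/0.03695 = 0.4157
R_total = 2.337 + 0.4157 + 0.1212 + 0.02519 = 2.8991 m²·K/W
E = A × HDD × 24 / R / 1000 = 229.1 × 1177 × 24 / 2.8991 / 1000 = 2232.3 kWh
Cost = 2232.3 × 0.393 = $877.29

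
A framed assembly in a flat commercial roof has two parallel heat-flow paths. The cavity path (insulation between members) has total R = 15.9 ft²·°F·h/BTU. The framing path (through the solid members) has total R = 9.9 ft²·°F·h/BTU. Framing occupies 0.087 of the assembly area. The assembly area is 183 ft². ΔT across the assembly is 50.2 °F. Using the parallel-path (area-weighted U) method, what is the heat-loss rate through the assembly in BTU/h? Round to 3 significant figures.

U_eff = 0.913/15.9 + 0.087/9.9 = 0.05742 + 0.008788 = 0.06621
R_eff = 1/U_eff = 15.1 ft²·°F·h/BTU
Q = 183 × 50.2 / 15.1 = 608.2 BTU/h

608 BTU/h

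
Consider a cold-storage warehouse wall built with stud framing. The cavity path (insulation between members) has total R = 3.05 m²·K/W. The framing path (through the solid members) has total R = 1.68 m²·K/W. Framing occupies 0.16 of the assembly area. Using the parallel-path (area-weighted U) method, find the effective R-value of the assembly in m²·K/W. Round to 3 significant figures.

U_eff = 0.84/3.05 + 0.16/1.68 = 0.2754 + 0.09524 = 0.3706
R_eff = 1/U_eff = 2.698 m²·K/W

2.70 m²·K/W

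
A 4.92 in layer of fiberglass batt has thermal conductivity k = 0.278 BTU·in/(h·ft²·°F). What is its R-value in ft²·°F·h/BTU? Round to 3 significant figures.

R = L/k = 4.92/0.278 = 17.7 ft²·°F·h/BTU

17.7 ft²·°F·h/BTU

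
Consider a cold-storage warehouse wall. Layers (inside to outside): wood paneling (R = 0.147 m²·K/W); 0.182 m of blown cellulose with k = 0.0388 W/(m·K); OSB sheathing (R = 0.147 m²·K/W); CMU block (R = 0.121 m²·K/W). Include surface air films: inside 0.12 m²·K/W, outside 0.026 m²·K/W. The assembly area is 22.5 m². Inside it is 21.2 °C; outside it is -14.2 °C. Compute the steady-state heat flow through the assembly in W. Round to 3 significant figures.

152 W

0.182/0.0388 = 4.691
R_total = 0.12 + 0.147 + 4.691 + 0.147 + 0.121 + 0.026 = 5.252 m²·K/W
Q = A·ΔT/R = 22.5 × (21.2 − (-14.2)) / 5.252 = 151.7 W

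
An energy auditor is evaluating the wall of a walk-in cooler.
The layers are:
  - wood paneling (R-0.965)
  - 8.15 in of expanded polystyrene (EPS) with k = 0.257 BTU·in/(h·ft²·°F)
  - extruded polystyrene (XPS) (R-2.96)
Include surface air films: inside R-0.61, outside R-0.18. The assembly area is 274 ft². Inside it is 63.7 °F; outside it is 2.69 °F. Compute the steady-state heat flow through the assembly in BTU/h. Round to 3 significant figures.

8.15/0.257 = 31.71
R_total = 0.61 + 0.965 + 31.71 + 2.96 + 0.18 = 36.43 ft²·°F·h/BTU
Q = A·ΔT/R = 274 × (63.7 − 2.69) / 36.43 = 458.9 BTU/h

459 BTU/h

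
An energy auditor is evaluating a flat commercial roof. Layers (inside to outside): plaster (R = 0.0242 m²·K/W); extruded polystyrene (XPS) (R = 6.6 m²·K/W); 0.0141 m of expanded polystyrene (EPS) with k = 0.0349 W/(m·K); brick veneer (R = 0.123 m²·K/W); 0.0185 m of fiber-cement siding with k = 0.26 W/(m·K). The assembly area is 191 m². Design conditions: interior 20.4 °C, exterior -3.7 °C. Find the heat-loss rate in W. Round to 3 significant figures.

0.0141/0.0349 = 0.404
0.0185/0.26 = 0.07115
R_total = 0.0242 + 6.6 + 0.404 + 0.123 + 0.07115 = 7.222 m²·K/W
Q = A·ΔT/R = 191 × (20.4 − (-3.7)) / 7.222 = 637.3 W

637 W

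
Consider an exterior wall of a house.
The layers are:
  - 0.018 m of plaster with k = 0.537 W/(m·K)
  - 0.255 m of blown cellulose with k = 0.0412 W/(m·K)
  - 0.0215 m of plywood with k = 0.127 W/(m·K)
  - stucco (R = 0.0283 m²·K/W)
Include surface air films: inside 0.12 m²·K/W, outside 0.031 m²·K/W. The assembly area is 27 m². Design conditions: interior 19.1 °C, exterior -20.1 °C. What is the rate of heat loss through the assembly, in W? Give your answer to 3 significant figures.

0.018/0.537 = 0.03352
0.255/0.0412 = 6.189
0.0215/0.127 = 0.1693
R_total = 0.12 + 0.03352 + 6.189 + 0.1693 + 0.0283 + 0.031 = 6.571 m²·K/W
Q = A·ΔT/R = 27 × (19.1 − (-20.1)) / 6.571 = 161.1 W

161 W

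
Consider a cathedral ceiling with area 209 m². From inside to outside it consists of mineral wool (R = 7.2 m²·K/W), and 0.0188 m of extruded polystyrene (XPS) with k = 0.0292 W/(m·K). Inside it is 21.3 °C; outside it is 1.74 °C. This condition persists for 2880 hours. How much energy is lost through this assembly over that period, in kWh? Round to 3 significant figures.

0.0188/0.0292 = 0.6438
R_total = 7.2 + 0.6438 = 7.844 m²·K/W
Q = 209 × (21.3 − 1.74) / 7.844 = 521.2 W
E = 521.2 W × 2880 h / 1000 = 1501 kWh

1500 kWh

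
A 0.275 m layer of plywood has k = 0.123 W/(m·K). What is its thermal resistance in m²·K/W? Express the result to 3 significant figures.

2.24 m²·K/W

R = L/k = 0.275/0.123 = 2.236 m²·K/W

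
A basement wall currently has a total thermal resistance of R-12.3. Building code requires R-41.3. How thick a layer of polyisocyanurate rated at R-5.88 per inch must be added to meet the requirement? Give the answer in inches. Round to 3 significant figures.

4.93 in

ΔR = 41.3 − 12.3 = 29 ft²·°F·h/BTU
L = ΔR / (R/in) = 29/5.88 = 4.932 in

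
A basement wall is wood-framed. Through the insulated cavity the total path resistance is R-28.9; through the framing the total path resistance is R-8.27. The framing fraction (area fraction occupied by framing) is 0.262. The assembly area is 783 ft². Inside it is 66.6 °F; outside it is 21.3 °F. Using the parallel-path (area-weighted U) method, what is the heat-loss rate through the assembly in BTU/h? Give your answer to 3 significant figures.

U_eff = 0.738/28.9 + 0.262/8.27 = 0.02554 + 0.03168 = 0.05722
R_eff = 1/U_eff = 17.48 ft²·°F·h/BTU
Q = 783 × (66.6 − 21.3) / 17.48 = 2029 BTU/h

2030 BTU/h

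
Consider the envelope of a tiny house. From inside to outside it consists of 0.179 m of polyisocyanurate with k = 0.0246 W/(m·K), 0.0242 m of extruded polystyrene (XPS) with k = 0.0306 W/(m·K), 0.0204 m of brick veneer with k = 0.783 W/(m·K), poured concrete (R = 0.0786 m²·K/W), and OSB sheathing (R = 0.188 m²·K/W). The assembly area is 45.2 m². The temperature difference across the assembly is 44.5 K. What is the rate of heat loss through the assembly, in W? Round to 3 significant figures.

0.179/0.0246 = 7.276
0.0242/0.0306 = 0.7908
0.0204/0.783 = 0.02605
R_total = 7.276 + 0.7908 + 0.02605 + 0.0786 + 0.188 = 8.36 m²·K/W
Q = A·ΔT/R = 45.2 × 44.5 / 8.36 = 240.6 W

241 W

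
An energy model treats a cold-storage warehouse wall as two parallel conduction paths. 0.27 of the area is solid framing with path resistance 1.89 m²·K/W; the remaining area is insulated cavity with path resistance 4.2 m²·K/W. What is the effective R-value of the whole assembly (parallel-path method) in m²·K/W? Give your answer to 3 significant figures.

U_eff = 0.73/4.2 + 0.27/1.89 = 0.1738 + 0.1429 = 0.3167
R_eff = 1/U_eff = 3.158 m²·K/W

3.16 m²·K/W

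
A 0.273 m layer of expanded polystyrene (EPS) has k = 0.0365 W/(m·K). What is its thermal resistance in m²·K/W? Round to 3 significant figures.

R = L/k = 0.273/0.0365 = 7.479 m²·K/W

7.48 m²·K/W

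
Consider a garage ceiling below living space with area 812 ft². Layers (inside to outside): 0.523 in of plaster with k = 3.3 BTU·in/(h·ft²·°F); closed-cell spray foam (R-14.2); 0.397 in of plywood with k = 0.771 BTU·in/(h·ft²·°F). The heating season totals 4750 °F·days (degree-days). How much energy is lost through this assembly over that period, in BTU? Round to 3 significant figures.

6220000 BTU

0.523/3.3 = 0.1585
0.397/0.771 = 0.5149
R_total = 0.1585 + 14.2 + 0.5149 = 14.87 ft²·°F·h/BTU
E = A × HDD × 24 / R = 812 × 4750 × 24 / 14.87 = 6224000 BTU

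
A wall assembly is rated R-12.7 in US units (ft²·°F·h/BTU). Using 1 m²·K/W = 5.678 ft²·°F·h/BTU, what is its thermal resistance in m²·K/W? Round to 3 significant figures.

2.24 m²·K/W

R_SI = 12.7/5.678 = 2.237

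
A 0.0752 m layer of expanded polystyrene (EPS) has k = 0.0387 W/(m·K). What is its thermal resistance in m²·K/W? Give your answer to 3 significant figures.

R = L/k = 0.0752/0.0387 = 1.943 m²·K/W

1.94 m²·K/W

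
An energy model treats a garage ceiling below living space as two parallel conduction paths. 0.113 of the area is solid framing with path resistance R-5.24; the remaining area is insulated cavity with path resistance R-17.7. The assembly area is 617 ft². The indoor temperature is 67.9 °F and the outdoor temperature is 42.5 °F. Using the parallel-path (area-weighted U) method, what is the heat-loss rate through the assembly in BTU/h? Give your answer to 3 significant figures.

1120 BTU/h

U_eff = 0.887/17.7 + 0.113/5.24 = 0.05011 + 0.02156 = 0.07168
R_eff = 1/U_eff = 13.95 ft²·°F·h/BTU
Q = 617 × (67.9 − 42.5) / 13.95 = 1123 BTU/h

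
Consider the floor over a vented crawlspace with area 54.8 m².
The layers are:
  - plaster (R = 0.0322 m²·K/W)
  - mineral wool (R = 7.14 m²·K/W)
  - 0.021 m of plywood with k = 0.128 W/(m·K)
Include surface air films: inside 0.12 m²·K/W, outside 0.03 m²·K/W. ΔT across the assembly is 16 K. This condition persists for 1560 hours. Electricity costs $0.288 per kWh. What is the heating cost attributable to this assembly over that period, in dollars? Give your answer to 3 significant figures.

52.6 dollars

0.021/0.128 = 0.1641
R_total = 0.12 + 0.0322 + 7.14 + 0.1641 + 0.03 = 7.486 m²·K/W
Q = 54.8 × 16 / 7.486 = 117.1 W
E = 117.1 W × 1560 h / 1000 = 182.7 kWh
Cost = 182.7 × 0.288 = $52.62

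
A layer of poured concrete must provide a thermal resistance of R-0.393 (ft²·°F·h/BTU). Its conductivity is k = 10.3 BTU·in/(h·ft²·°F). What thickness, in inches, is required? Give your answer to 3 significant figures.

L = R × k = 0.393 × 10.3 = 4.048 in

4.05 in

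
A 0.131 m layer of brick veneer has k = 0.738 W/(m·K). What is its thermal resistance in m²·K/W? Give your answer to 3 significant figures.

R = L/k = 0.131/0.738 = 0.1775 m²·K/W

0.178 m²·K/W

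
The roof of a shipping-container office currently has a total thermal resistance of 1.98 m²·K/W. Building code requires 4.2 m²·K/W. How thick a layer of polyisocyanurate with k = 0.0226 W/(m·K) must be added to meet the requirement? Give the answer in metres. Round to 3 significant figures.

0.0502 m

ΔR = 4.2 − 1.98 = 2.22 m²·K/W
L = ΔR × k = 2.22 × 0.0226 = 0.05017 m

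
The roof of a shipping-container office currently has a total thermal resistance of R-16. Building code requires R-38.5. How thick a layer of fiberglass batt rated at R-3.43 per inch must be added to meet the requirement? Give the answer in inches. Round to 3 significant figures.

ΔR = 38.5 − 16 = 22.5 ft²·°F·h/BTU
L = ΔR / (R/in) = 22.5/3.43 = 6.56 in

6.56 in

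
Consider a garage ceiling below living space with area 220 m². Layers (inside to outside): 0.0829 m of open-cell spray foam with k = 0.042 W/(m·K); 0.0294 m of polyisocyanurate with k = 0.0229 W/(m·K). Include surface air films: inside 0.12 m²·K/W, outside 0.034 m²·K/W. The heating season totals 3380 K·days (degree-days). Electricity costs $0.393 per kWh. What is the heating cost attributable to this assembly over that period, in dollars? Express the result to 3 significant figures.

0.0829/0.042 = 1.974
0.0294/0.0229 = 1.284
R_total = 0.12 + 1.974 + 1.284 + 0.034 = 3.412 m²·K/W
E = A × HDD × 24 / R / 1000 = 220 × 3380 × 24 / 3.412 / 1000 = 5231 kWh
Cost = 5231 × 0.393 = $2056

2060 dollars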